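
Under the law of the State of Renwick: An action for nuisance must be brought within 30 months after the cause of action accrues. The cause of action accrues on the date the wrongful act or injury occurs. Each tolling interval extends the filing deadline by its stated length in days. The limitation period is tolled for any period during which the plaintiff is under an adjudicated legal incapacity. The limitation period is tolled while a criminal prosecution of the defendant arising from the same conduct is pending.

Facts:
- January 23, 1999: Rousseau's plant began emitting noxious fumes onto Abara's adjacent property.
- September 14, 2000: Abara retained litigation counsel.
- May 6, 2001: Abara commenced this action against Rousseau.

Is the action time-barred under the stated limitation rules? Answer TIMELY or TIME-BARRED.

The limitation period began to run on January 23, 1999.
The untolled deadline — 30 months after January 23, 1999 — is July 23, 2001.
None of the other events listed affects the running of the period under the stated rules.
Filing on May 6, 2001 beat the July 23, 2001 deadline — the action is timely.

TIMELY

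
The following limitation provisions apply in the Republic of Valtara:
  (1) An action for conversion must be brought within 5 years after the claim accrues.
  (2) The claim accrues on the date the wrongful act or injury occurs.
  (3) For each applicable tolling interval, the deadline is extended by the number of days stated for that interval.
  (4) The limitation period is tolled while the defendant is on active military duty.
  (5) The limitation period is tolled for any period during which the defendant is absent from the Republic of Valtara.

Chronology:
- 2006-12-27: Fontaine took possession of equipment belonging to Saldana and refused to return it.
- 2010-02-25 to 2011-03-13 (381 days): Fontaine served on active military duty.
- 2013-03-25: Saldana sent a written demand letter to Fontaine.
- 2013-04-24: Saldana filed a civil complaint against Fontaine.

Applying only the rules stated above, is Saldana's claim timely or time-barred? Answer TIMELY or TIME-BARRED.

The limitation period began to run on 2006-12-27.
The untolled deadline — 5 years after 2006-12-27 — is 2011-12-27.
Because the defendant's active military service ran from 2010-02-25 to 2011-03-13, the deadline is extended by 381 days to 2013-01-11.
None of the other events listed affects the running of the period under the stated rules.
Saldana filed on 2013-04-24, after the 2013-01-11 deadline, so the action is time-barred.

TIME-BARRED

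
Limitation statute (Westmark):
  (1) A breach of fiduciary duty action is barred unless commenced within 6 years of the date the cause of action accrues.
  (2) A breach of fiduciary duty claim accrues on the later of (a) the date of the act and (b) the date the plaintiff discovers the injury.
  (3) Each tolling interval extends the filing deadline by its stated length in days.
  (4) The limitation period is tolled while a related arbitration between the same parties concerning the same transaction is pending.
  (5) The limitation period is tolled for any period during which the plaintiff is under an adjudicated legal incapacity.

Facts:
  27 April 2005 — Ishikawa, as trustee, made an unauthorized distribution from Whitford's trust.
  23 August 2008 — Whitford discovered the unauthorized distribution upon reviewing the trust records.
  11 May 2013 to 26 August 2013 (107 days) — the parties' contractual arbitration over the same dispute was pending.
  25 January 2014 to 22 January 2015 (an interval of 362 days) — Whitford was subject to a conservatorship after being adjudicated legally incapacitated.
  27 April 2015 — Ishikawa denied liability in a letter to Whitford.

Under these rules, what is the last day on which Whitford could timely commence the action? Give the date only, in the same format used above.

5 December 2015

Taking the later of the act (27 April 2005) and discovery (23 August 2008), the claim accrued on 23 August 2008.
Adding the 6 years base period to 23 August 2008 gives a deadline of 23 August 2014, before any tolling.
The period was tolled for 107 days by the pending related arbitration (11 May 2013 to 26 August 2013), pushing the deadline to 8 December 2014.
The period was tolled for 362 days by the plaintiff's legal incapacity (25 January 2014 to 22 January 2015), pushing the deadline to 5 December 2015.
Nothing else in the chronology tolls or restarts the period.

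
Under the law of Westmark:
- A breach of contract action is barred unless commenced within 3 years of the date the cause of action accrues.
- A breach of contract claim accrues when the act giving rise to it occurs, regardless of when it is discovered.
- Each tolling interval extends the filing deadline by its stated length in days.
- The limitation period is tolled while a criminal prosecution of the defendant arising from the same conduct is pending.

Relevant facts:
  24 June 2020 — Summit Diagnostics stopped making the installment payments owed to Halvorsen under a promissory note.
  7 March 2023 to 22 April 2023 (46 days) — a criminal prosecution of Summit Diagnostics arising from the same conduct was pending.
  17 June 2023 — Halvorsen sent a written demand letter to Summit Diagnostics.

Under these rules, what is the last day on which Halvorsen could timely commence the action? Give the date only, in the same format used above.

9 August 2023

The claim accrued on 24 June 2020, when the wrongful act occurred.
3 years from 24 June 2020 is 24 June 2023.
The pending criminal prosecution from 7 March 2023 to 22 April 2023 tolled the period for 46 days, extending the deadline to 9 August 2023.
None of the other events listed affects the running of the period under the stated rules.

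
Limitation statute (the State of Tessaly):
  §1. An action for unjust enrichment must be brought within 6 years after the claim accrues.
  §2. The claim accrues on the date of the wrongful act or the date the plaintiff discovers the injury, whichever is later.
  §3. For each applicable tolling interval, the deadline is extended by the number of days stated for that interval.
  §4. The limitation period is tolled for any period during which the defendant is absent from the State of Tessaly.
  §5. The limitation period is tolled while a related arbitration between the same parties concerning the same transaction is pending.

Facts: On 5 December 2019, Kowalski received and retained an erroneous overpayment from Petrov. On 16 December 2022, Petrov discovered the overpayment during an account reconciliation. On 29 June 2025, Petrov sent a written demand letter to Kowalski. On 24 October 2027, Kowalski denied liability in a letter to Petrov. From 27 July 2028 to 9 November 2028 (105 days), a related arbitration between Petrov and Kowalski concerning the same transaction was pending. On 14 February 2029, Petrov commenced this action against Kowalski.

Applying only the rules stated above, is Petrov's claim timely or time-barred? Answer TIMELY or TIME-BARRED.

Taking the later of the act (5 December 2019) and discovery (16 December 2022), the claim accrued on 16 December 2022.
The untolled deadline — 6 years after 16 December 2022 — is 16 December 2028.
The period was tolled for 105 days by the pending related arbitration (27 July 2028 to 9 November 2028), pushing the deadline to 31 March 2029.
Nothing else in the chronology tolls or restarts the period.
Petrov filed on 14 February 2029, before the 31 March 2029 deadline, so the action is timely.

TIMELY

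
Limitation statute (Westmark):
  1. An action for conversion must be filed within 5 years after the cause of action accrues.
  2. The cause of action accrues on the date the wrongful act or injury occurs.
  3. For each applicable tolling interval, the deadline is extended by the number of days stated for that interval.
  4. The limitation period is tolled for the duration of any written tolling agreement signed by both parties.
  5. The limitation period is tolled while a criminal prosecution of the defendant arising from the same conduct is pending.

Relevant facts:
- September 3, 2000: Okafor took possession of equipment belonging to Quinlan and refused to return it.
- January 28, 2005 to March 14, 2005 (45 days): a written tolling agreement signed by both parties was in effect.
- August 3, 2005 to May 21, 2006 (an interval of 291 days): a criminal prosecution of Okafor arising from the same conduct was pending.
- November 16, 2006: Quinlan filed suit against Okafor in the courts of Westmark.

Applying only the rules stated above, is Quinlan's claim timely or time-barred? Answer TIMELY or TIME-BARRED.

TIME-BARRED

The claim accrued on September 3, 2000, when the wrongful act occurred.
Adding the 5 years base period to September 3, 2000 gives a deadline of September 3, 2005, before any tolling.
The period was tolled for 45 days by the written tolling agreement (January 28, 2005 to March 14, 2005), pushing the deadline to October 18, 2005.
The period was tolled for 291 days by the pending criminal prosecution (August 3, 2005 to May 21, 2006), pushing the deadline to August 5, 2006.
Quinlan filed on November 16, 2006, after the August 5, 2006 deadline, so the action is time-barred.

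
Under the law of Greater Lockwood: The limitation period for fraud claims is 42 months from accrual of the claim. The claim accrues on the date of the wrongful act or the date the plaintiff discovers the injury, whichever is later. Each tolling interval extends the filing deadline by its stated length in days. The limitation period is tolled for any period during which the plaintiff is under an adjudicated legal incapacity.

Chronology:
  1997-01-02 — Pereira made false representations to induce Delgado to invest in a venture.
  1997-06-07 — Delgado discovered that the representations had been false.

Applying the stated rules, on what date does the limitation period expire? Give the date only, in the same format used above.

2000-12-07

Because discovery on 1997-06-07 post-dates the 1997-01-02 act, accrual under the later-of rule falls on 1997-06-07.
42 months from 1997-06-07 is 2000-12-07.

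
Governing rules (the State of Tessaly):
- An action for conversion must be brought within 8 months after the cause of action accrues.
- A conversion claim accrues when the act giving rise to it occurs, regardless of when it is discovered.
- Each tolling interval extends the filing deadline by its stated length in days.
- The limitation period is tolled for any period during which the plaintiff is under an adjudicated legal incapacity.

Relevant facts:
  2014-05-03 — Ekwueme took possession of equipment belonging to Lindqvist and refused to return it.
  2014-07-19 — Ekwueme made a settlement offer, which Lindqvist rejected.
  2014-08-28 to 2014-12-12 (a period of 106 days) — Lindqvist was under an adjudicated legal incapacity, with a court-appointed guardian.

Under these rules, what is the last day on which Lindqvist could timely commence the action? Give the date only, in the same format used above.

The cause of action accrued on 2014-05-03, the date of the act.
Adding the 8 months base period to 2014-05-03 gives a deadline of 2015-01-03, before any tolling.
The period was tolled for 106 days by the plaintiff's legal incapacity (2014-08-28 to 2014-12-12), pushing the deadline to 2015-04-19.
None of the other events listed affects the running of the period under the stated rules.

2015-04-19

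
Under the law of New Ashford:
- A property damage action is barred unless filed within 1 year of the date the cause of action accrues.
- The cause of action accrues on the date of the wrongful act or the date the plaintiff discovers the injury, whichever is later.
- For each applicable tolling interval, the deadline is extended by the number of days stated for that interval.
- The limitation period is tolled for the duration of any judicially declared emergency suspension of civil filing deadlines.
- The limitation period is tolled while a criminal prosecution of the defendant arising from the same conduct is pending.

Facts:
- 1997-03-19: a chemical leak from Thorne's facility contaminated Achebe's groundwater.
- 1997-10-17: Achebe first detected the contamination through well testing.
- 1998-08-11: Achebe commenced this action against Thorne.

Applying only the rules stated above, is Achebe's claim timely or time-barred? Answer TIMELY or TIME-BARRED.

Taking the later of the act (1997-03-19) and discovery (1997-10-17), the claim accrued on 1997-10-17.
1 year from 1997-10-17 is 1998-10-17.
Filing on 1998-08-11 beat the 1998-10-17 deadline — the action is timely.

TIMELY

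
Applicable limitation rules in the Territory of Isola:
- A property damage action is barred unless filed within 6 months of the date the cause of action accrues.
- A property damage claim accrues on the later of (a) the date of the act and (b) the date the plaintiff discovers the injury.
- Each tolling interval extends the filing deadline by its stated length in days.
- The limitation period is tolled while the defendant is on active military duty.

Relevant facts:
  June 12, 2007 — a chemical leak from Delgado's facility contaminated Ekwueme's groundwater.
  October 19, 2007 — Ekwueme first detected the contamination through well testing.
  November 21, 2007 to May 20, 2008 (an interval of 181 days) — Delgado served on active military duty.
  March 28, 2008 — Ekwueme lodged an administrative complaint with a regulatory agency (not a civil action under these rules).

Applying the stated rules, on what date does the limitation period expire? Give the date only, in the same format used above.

October 17, 2008

Because discovery on October 19, 2007 post-dates the June 12, 2007 act, accrual under the later-of rule falls on October 19, 2007.
The untolled deadline — 6 months after October 19, 2007 — is April 19, 2008.
The defendant's active military service from November 21, 2007 to May 20, 2008 tolled the period for 181 days, extending the deadline to October 17, 2008.
Nothing else in the chronology tolls or restarts the period.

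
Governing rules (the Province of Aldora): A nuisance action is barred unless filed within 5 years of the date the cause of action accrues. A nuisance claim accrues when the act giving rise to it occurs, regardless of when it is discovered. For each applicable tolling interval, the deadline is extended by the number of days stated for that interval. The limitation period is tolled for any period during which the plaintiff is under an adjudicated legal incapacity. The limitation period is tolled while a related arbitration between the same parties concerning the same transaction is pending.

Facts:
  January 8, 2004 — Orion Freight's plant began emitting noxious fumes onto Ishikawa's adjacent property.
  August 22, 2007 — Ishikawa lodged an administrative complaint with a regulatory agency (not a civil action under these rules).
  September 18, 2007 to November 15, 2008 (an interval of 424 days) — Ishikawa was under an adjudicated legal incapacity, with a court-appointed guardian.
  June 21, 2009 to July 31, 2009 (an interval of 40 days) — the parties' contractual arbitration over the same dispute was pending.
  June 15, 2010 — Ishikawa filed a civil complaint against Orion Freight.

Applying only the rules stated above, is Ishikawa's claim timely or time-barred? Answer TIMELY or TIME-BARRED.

TIME-BARRED

The claim accrued on January 8, 2004, when the wrongful act occurred.
5 years from January 8, 2004 is January 8, 2009.
The period was tolled for 424 days by the plaintiff's legal incapacity (September 18, 2007 to November 15, 2008), pushing the deadline to March 8, 2010.
The pending related arbitration from June 21, 2009 to July 31, 2009 tolled the period for 40 days, extending the deadline to April 17, 2010.
The other events in the timeline have no effect on the limitation period under the stated rules.
Filing on June 15, 2010 missed the April 17, 2010 deadline — the action is time-barred.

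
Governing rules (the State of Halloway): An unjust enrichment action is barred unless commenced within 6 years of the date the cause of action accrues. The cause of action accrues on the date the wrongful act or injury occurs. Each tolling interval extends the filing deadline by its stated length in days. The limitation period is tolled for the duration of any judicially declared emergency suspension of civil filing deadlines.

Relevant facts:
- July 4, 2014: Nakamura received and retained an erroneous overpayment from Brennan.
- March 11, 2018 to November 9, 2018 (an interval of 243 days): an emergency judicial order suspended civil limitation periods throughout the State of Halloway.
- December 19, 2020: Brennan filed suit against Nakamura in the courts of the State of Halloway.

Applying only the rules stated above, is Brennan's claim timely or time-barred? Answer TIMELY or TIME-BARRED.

TIMELY

The cause of action accrued on July 4, 2014, the date of the act.
The untolled deadline — 6 years after July 4, 2014 — is July 4, 2020.
Because the emergency suspension of filing deadlines ran from March 11, 2018 to November 9, 2018, the deadline is extended by 243 days to March 4, 2021.
Brennan filed on December 19, 2020, before the March 4, 2021 deadline, so the action is timely.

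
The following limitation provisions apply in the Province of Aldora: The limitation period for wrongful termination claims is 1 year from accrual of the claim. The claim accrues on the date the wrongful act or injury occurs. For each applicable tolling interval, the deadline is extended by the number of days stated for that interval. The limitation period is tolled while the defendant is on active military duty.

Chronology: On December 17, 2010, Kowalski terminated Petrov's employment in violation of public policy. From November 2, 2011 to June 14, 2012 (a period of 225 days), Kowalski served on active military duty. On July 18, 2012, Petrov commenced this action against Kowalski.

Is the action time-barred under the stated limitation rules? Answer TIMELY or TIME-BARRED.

The limitation period began to run on December 17, 2010.
Adding the 1 year base period to December 17, 2010 gives a deadline of December 17, 2011, before any tolling.
The period was tolled for 225 days by the defendant's active military service (November 2, 2011 to June 14, 2012), pushing the deadline to July 29, 2012.
The July 18, 2012 filing precedes the July 29, 2012 deadline; the claim is timely.

TIMELY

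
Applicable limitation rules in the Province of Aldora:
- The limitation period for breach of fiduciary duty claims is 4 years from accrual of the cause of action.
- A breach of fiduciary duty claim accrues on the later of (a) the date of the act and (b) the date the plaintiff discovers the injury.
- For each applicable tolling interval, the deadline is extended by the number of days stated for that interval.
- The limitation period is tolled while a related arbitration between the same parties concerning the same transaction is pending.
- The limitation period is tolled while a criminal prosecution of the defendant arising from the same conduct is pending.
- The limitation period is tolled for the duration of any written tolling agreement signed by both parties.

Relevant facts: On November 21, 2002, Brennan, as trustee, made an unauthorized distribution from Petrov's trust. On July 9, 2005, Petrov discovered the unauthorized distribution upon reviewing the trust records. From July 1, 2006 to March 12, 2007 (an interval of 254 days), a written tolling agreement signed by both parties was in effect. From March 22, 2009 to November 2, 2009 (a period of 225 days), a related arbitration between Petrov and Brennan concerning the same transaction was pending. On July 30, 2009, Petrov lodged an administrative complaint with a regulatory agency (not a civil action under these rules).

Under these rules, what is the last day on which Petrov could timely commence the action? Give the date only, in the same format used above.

October 31, 2010

The claim accrued on July 9, 2005 — the later of the November 21, 2002 act and the July 9, 2005 discovery.
4 years from July 9, 2005 is July 9, 2009.
The period was tolled for 254 days by the written tolling agreement (July 1, 2006 to March 12, 2007), pushing the deadline to March 20, 2010.
Because the pending related arbitration ran from March 22, 2009 to November 2, 2009, the deadline is extended by 225 days to October 31, 2010.
None of the other events listed affects the running of the period under the stated rules.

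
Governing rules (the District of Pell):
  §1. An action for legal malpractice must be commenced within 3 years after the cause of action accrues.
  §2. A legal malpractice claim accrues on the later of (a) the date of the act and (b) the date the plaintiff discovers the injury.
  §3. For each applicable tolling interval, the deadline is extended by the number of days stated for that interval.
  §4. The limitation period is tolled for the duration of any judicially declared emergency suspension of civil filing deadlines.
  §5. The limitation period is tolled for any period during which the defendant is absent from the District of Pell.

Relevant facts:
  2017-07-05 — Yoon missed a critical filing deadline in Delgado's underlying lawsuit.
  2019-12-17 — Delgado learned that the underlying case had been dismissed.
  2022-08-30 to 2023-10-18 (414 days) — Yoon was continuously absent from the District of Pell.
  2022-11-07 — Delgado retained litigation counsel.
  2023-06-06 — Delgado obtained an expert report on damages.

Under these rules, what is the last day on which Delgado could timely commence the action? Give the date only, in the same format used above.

Taking the later of the act (2017-07-05) and discovery (2019-12-17), the claim accrued on 2019-12-17.
3 years from 2019-12-17 is 2022-12-17.
Because the defendant's absence from the jurisdiction ran from 2022-08-30 to 2023-10-18, the deadline is extended by 414 days to 2024-02-04.
Nothing else in the chronology tolls or restarts the period.

2024-02-04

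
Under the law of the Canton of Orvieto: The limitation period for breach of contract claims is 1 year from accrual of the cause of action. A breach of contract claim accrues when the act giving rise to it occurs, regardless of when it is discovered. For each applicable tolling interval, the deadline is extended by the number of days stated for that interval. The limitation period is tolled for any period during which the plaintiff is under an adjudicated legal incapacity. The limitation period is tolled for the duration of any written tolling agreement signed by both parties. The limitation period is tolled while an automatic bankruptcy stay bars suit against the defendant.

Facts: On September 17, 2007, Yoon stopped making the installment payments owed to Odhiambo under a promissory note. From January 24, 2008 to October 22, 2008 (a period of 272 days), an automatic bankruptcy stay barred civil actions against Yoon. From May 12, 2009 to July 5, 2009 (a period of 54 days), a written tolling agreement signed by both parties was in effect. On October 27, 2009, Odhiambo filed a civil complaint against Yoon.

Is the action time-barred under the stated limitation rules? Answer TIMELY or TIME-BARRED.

The cause of action accrued on September 17, 2007, the date of the act.
1 year from September 17, 2007 is September 17, 2008.
Because the automatic bankruptcy stay ran from January 24, 2008 to October 22, 2008, the deadline is extended by 272 days to June 16, 2009.
The period was tolled for 54 days by the written tolling agreement (May 12, 2009 to July 5, 2009), pushing the deadline to August 9, 2009.
The October 27, 2009 filing falls after the August 9, 2009 deadline; the claim is time-barred.

TIME-BARRED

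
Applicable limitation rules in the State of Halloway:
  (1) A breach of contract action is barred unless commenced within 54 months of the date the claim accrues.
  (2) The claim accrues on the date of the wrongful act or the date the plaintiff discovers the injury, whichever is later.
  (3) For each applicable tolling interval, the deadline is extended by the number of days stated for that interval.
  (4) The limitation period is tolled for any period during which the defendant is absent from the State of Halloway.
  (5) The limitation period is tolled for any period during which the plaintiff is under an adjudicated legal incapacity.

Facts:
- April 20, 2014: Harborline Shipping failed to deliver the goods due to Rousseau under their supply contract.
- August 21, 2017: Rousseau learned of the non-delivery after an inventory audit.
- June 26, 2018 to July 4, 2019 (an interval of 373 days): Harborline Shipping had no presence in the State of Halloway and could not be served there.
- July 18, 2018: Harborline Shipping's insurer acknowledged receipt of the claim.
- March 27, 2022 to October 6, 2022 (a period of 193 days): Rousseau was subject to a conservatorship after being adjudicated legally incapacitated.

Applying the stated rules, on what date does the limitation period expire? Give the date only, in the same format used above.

Taking the later of the act (April 20, 2014) and discovery (August 21, 2017), the claim accrued on August 21, 2017.
54 months from August 21, 2017 is February 21, 2022.
The period was tolled for 373 days by the defendant's absence from the jurisdiction (June 26, 2018 to July 4, 2019), pushing the deadline to March 1, 2023.
The plaintiff's legal incapacity from March 27, 2022 to October 6, 2022 tolled the period for 193 days, extending the deadline to September 10, 2023.
Nothing else in the chronology tolls or restarts the period.

September 10, 2023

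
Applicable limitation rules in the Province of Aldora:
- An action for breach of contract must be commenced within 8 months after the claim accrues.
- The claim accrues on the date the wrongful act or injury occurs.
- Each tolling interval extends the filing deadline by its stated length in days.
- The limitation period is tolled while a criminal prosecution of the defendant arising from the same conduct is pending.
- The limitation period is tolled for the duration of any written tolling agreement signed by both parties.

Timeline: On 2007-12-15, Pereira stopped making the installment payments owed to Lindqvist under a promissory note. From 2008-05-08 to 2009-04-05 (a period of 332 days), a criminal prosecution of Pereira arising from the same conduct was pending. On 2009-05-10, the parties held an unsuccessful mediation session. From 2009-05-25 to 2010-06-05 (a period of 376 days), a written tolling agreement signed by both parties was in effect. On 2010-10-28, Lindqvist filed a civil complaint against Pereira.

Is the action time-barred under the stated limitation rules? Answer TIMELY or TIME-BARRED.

TIME-BARRED

The claim accrued on 2007-12-15, the date of the act.
Adding the 8 months base period to 2007-12-15 gives a deadline of 2008-08-15, before any tolling.
The pending criminal prosecution from 2008-05-08 to 2009-04-05 tolled the period for 332 days, extending the deadline to 2009-07-13.
The written tolling agreement from 2009-05-25 to 2010-06-05 tolled the period for 376 days, extending the deadline to 2010-07-24.
Nothing else in the chronology tolls or restarts the period.
Lindqvist filed on 2010-10-28, after the 2010-07-24 deadline, so the action is time-barred.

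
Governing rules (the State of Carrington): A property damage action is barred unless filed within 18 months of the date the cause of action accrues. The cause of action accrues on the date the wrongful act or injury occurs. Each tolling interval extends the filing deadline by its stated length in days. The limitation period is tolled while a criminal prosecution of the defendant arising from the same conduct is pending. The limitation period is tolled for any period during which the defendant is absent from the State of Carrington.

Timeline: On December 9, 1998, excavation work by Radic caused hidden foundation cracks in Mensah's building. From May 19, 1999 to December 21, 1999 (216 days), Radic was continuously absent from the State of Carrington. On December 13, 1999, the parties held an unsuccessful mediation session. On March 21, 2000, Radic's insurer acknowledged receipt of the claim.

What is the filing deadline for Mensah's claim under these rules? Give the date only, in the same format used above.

January 11, 2001

The claim accrued on December 9, 1998, when the wrongful act occurred.
Adding the 18 months base period to December 9, 1998 gives a deadline of June 9, 2000, before any tolling.
The period was tolled for 216 days by the defendant's absence from the jurisdiction (May 19, 1999 to December 21, 1999), pushing the deadline to January 11, 2001.
None of the other events listed affects the running of the period under the stated rules.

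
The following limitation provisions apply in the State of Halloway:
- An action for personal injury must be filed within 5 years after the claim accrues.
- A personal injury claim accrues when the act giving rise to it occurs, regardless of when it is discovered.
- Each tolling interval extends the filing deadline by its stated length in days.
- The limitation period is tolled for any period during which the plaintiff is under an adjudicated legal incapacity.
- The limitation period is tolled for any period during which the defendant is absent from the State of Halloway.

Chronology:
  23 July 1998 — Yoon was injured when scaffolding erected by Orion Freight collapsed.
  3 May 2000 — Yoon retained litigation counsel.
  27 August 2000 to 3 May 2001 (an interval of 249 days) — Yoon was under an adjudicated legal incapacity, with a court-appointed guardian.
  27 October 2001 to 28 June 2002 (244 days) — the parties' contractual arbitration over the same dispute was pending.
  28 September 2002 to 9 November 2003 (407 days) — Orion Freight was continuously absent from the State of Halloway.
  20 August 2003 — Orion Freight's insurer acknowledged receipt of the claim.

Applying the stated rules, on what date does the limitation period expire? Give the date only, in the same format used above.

9 May 2005

The limitation period began to run on 23 July 1998.
Adding the 5 years base period to 23 July 1998 gives a deadline of 23 July 2003, before any tolling.
The period was tolled for 249 days by the plaintiff's legal incapacity (27 August 2000 to 3 May 2001), pushing the deadline to 28 March 2004.
Because the defendant's absence from the jurisdiction ran from 28 September 2002 to 9 November 2003, the deadline is extended by 407 days to 9 May 2005.
The pending related arbitration from 27 October 2001 to 28 June 2002 does not toll the period, because no stated rule makes a pending arbitration a tolling event.
None of the other events listed affects the running of the period under the stated rules.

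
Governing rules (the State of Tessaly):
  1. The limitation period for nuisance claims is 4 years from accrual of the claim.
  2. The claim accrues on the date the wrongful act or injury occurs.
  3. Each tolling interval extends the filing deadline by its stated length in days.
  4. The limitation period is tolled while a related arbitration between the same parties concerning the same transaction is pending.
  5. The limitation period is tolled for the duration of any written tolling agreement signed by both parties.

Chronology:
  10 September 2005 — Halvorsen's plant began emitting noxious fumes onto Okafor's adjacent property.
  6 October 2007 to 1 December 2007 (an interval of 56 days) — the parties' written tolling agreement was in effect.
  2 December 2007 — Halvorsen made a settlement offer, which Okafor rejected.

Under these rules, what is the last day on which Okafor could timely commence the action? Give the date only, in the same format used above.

The claim accrued on 10 September 2005, the date of the act.
Adding the 4 years base period to 10 September 2005 gives a deadline of 10 September 2009, before any tolling.
The written tolling agreement from 6 October 2007 to 1 December 2007 tolled the period for 56 days, extending the deadline to 5 November 2009.
The other events in the timeline have no effect on the limitation period under the stated rules.

5 November 2009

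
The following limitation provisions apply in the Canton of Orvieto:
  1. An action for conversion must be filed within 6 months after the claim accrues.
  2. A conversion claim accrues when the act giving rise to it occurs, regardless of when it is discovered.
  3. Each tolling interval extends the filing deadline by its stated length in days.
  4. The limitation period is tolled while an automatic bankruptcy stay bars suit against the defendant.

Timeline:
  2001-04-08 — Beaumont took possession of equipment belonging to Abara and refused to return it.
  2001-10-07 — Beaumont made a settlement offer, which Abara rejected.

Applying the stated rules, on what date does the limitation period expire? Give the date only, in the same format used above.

The claim accrued on 2001-04-08, when the wrongful act occurred.
Adding the 6 months base period to 2001-04-08 gives a deadline of 2001-10-08, before any tolling.
The other events in the timeline have no effect on the limitation period under the stated rules.

2001-10-08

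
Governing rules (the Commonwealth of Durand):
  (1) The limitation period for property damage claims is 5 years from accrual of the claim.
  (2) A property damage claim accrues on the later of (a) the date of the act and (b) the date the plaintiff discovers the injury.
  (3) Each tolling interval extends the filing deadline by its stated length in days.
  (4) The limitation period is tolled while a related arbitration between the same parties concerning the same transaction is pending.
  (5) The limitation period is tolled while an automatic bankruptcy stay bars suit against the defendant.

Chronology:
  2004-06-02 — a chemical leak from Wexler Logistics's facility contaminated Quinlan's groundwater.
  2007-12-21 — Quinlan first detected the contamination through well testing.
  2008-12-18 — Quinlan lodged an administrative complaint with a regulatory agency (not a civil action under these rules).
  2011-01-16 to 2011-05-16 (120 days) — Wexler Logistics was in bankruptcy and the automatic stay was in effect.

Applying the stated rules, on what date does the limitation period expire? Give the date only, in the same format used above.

2013-04-20

Because discovery on 2007-12-21 post-dates the 2004-06-02 act, accrual under the later-of rule falls on 2007-12-21.
The untolled deadline — 5 years after 2007-12-21 — is 2012-12-21.
Because the automatic bankruptcy stay ran from 2011-01-16 to 2011-05-16, the deadline is extended by 120 days to 2013-04-20.
The other events in the timeline have no effect on the limitation period under the stated rules.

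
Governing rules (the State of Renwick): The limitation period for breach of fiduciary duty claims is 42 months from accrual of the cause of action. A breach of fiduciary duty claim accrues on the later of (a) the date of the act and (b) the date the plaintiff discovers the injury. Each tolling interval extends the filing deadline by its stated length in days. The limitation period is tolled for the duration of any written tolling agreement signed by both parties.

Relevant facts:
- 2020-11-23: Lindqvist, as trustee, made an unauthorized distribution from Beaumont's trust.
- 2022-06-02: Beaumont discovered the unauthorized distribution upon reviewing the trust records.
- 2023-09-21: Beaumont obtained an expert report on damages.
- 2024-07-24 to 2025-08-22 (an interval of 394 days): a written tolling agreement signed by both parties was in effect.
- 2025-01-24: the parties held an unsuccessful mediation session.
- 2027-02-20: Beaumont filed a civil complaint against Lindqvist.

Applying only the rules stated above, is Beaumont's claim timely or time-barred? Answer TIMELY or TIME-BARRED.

Because discovery on 2022-06-02 post-dates the 2020-11-23 act, accrual under the later-of rule falls on 2022-06-02.
42 months from 2022-06-02 is 2025-12-02.
The written tolling agreement from 2024-07-24 to 2025-08-22 tolled the period for 394 days, extending the deadline to 2026-12-31.
The other events in the timeline have no effect on the limitation period under the stated rules.
The 2027-02-20 filing falls after the 2026-12-31 deadline; the claim is time-barred.

TIME-BARRED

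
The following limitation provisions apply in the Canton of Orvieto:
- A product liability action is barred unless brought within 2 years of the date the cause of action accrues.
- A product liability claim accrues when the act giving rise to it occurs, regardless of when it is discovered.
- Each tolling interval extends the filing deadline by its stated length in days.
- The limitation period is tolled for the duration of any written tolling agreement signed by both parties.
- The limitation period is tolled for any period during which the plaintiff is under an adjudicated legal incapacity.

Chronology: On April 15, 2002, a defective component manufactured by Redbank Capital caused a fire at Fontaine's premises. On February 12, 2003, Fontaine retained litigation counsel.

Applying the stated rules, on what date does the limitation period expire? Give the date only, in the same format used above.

April 15, 2004

The claim accrued on April 15, 2002, when the wrongful act occurred.
2 years from April 15, 2002 is April 15, 2004.
None of the other events listed affects the running of the period under the stated rules.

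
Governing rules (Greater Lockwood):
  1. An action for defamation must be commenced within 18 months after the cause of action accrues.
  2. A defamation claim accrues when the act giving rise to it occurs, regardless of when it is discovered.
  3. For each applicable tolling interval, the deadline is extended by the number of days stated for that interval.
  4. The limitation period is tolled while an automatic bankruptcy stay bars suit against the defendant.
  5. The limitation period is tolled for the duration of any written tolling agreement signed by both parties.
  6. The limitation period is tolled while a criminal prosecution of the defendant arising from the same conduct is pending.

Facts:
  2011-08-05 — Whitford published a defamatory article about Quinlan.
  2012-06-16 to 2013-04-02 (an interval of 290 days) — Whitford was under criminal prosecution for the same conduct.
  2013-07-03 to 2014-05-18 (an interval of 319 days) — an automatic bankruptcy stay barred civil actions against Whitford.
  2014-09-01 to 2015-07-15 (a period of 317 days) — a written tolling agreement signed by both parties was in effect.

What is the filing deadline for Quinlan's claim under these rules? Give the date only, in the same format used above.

The limitation period began to run on 2011-08-05.
18 months from 2011-08-05 is 2013-02-05.
The pending criminal prosecution from 2012-06-16 to 2013-04-02 tolled the period for 290 days, extending the deadline to 2013-11-22.
The period was tolled for 319 days by the automatic bankruptcy stay (2013-07-03 to 2014-05-18), pushing the deadline to 2014-10-07.
The written tolling agreement from 2014-09-01 to 2015-07-15 tolled the period for 317 days, extending the deadline to 2015-08-20.

2015-08-20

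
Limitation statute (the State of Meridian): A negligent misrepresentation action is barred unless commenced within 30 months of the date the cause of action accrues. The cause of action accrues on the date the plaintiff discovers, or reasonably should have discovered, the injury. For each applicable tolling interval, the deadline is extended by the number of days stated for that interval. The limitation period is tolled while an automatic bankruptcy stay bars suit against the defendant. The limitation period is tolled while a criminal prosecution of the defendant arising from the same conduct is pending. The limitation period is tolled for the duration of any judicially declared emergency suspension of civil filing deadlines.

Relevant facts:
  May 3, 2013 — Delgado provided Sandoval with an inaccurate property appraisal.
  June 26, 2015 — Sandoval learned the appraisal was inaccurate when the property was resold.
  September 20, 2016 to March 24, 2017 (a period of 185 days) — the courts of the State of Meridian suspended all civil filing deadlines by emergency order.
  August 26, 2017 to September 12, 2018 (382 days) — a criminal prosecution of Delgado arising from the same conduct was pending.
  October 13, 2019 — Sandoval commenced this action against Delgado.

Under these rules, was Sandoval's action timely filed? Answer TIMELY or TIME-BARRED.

TIME-BARRED

Under the discovery rule, the claim accrued on June 26, 2015, when Sandoval discovered the injury — not on the May 3, 2013 date of the underlying act.
The untolled deadline — 30 months after June 26, 2015 — is December 26, 2017.
Because the emergency suspension of filing deadlines ran from September 20, 2016 to March 24, 2017, the deadline is extended by 185 days to June 29, 2018.
The period was tolled for 382 days by the pending criminal prosecution (August 26, 2017 to September 12, 2018), pushing the deadline to July 16, 2019.
Filing on October 13, 2019 missed the July 16, 2019 deadline — the action is time-barred.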